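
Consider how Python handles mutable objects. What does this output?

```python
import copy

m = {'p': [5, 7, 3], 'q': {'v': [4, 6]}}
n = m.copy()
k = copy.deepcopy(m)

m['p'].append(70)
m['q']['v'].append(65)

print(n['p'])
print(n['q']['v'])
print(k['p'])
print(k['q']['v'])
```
[5, 7, 3, 70]
[4, 6, 65]
[5, 7, 3]
[4, 6]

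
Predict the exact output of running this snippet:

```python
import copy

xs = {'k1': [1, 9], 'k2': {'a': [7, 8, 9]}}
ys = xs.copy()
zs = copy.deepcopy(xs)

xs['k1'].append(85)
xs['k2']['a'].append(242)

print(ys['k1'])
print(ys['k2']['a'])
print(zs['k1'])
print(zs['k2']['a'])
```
[1, 9, 85]
[7, 8, 9, 242]
[1, 9]
[7, 8, 9]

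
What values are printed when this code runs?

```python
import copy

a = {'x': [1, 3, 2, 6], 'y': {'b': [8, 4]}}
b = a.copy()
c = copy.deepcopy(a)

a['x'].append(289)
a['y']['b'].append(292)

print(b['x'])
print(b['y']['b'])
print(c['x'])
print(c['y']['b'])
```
[1, 3, 2, 6, 289]
[8, 4, 292]
[1, 3, 2, 6]
[8, 4]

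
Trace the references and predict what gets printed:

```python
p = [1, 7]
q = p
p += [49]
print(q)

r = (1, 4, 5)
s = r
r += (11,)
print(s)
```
[1, 7, 49]
(1, 4, 5)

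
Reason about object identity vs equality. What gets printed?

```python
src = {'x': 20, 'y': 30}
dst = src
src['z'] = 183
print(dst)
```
{'x': 20, 'y': 30, 'z': 183}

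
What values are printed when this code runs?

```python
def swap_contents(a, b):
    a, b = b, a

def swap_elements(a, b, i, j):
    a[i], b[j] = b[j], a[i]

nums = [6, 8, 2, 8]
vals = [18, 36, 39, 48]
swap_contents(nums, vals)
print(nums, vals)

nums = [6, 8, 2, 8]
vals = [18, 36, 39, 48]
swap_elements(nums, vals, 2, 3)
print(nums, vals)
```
[6, 8, 2, 8] [18, 36, 39, 48]
[6, 8, 48, 8] [18, 36, 39, 2]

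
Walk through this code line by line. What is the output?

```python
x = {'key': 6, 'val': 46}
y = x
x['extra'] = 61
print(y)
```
{'key': 6, 'val': 46, 'extra': 61}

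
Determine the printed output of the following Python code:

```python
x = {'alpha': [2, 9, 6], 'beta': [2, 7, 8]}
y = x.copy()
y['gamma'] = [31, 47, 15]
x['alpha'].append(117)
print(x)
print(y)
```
{'alpha': [2, 9, 6, 117], 'beta': [2, 7, 8]}
{'alpha': [2, 9, 6, 117], 'beta': [2, 7, 8], 'gamma': [31, 47, 15]}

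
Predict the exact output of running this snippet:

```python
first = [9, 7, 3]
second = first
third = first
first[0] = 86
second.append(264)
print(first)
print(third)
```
[86, 7, 3, 264]
[86, 7, 3, 264]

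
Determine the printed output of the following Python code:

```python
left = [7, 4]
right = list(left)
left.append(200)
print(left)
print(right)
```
[7, 4, 200]
[7, 4]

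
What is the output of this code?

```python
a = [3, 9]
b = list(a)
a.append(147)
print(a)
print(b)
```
[3, 9, 147]
[3, 9]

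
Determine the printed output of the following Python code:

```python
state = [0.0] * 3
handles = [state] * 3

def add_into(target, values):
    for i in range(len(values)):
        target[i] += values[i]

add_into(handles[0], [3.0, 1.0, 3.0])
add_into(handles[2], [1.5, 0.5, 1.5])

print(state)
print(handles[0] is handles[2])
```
[4.5, 1.5, 4.5]
True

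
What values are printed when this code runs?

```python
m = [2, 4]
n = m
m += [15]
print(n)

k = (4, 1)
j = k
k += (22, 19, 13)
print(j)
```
[2, 4, 15]
(4, 1)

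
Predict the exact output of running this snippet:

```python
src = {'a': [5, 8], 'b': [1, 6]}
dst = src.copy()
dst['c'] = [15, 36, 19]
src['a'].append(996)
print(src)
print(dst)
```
{'a': [5, 8, 996], 'b': [1, 6]}
{'a': [5, 8, 996], 'b': [1, 6], 'c': [15, 36, 19]}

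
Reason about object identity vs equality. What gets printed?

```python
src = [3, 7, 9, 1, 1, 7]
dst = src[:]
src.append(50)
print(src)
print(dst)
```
[3, 7, 9, 1, 1, 7, 50]
[3, 7, 9, 1, 1, 7]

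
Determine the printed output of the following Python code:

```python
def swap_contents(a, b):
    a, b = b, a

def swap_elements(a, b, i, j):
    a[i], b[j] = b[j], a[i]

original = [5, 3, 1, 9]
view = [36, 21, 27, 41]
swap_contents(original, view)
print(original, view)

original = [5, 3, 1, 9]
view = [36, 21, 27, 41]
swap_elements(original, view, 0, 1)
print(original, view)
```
[5, 3, 1, 9] [36, 21, 27, 41]
[21, 3, 1, 9] [36, 5, 27, 41]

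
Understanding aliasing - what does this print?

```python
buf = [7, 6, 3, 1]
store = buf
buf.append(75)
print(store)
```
[7, 6, 3, 1, 75]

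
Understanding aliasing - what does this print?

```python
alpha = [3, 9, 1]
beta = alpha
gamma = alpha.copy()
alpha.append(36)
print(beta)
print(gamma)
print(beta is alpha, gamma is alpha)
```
[3, 9, 1, 36]
[3, 9, 1]
True False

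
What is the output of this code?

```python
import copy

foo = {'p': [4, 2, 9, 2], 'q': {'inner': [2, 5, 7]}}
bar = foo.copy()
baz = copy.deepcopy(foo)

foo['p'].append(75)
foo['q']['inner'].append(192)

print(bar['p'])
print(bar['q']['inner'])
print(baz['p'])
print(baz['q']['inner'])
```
[4, 2, 9, 2, 75]
[2, 5, 7, 192]
[4, 2, 9, 2]
[2, 5, 7]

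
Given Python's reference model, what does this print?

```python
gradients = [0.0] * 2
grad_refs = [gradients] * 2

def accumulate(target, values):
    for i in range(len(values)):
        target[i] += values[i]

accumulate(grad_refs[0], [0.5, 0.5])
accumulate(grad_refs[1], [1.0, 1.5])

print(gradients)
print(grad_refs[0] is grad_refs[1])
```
[1.5, 2.0]
True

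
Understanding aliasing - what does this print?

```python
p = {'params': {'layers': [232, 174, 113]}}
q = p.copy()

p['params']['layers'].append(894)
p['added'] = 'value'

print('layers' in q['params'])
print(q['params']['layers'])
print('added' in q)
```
True
[232, 174, 113, 894]
False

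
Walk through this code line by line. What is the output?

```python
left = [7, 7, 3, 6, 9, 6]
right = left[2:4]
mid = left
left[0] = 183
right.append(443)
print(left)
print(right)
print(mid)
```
[183, 7, 3, 6, 9, 6]
[3, 6, 443]
[183, 7, 3, 6, 9, 6]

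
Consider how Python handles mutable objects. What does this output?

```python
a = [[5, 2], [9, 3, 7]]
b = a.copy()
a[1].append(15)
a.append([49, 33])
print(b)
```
[[5, 2], [9, 3, 7, 15]]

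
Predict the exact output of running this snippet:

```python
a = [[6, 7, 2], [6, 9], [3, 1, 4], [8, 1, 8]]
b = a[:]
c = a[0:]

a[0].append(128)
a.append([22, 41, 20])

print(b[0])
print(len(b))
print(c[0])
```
[6, 7, 2, 128]
4
[6, 7, 2, 128]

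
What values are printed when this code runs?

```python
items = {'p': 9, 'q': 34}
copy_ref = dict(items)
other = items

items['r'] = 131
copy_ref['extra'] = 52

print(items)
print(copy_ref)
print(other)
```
{'p': 9, 'q': 34, 'r': 131}
{'p': 9, 'q': 34, 'extra': 52}
{'p': 9, 'q': 34, 'r': 131}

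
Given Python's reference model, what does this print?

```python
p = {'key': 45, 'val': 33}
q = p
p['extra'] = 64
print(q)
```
{'key': 45, 'val': 33, 'extra': 64}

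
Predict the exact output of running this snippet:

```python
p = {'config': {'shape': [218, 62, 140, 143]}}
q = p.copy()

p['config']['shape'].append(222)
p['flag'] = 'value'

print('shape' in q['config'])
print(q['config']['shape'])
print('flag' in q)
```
True
[218, 62, 140, 143, 222]
False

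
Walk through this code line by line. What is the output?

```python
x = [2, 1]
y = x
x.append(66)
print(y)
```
[2, 1, 66]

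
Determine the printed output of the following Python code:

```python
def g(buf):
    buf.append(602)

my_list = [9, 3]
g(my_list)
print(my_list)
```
[9, 3, 602]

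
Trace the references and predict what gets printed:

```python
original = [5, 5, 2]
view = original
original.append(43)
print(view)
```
[5, 5, 2, 43]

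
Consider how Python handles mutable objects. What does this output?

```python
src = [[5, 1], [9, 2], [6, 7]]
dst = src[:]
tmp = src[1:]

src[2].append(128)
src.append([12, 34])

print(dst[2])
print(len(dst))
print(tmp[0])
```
[6, 7, 128]
3
[9, 2]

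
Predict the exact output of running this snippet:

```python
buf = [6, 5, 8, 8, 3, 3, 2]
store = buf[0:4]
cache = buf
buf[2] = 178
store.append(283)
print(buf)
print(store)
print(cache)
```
[6, 5, 178, 8, 3, 3, 2]
[6, 5, 8, 8, 283]
[6, 5, 178, 8, 3, 3, 2]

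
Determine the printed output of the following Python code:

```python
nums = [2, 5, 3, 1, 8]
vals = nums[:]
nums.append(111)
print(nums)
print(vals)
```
[2, 5, 3, 1, 8, 111]
[2, 5, 3, 1, 8]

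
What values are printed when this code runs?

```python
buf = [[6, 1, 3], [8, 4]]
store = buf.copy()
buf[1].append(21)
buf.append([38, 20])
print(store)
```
[[6, 1, 3], [8, 4, 21]]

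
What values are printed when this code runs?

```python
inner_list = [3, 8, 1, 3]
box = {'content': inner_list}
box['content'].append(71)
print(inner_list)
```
[3, 8, 1, 3, 71]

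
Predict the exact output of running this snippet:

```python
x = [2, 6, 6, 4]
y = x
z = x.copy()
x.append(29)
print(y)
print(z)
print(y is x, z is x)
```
[2, 6, 6, 4, 29]
[2, 6, 6, 4]
True False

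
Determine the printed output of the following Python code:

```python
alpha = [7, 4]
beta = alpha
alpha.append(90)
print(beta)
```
[7, 4, 90]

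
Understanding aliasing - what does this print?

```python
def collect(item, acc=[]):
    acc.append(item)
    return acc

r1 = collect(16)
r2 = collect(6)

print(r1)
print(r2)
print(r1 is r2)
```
[16, 6]
[16, 6]
True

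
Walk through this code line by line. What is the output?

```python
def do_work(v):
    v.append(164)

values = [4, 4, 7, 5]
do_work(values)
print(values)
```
[4, 4, 7, 5, 164]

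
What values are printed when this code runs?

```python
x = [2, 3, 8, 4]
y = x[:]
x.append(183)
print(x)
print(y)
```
[2, 3, 8, 4, 183]
[2, 3, 8, 4]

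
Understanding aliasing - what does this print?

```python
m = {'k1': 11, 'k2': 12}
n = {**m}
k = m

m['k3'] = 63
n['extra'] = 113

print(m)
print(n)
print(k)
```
{'k1': 11, 'k2': 12, 'k3': 63}
{'k1': 11, 'k2': 12, 'extra': 113}
{'k1': 11, 'k2': 12, 'k3': 63}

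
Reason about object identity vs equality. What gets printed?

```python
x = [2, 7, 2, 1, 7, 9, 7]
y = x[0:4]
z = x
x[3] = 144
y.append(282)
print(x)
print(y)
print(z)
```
[2, 7, 2, 144, 7, 9, 7]
[2, 7, 2, 1, 282]
[2, 7, 2, 144, 7, 9, 7]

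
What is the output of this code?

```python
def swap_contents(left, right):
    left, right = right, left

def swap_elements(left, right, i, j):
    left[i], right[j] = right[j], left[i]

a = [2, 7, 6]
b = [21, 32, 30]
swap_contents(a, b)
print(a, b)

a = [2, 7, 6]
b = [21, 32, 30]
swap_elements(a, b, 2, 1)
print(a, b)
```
[2, 7, 6] [21, 32, 30]
[2, 7, 32] [21, 6, 30]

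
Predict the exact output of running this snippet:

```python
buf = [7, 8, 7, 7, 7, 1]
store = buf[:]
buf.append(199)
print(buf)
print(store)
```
[7, 8, 7, 7, 7, 1, 199]
[7, 8, 7, 7, 7, 1]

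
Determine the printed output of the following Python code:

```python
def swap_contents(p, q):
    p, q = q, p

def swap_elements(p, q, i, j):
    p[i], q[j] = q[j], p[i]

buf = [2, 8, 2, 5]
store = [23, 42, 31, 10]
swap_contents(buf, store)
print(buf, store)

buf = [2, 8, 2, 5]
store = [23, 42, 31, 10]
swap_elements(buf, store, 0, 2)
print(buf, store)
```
[2, 8, 2, 5] [23, 42, 31, 10]
[31, 8, 2, 5] [23, 42, 2, 10]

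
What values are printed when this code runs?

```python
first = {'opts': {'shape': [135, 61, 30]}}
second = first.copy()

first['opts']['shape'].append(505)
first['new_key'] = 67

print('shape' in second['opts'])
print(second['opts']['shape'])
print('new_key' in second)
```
True
[135, 61, 30, 505]
False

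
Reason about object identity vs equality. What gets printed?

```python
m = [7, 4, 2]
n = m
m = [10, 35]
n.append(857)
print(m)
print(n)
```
[10, 35]
[7, 4, 2, 857]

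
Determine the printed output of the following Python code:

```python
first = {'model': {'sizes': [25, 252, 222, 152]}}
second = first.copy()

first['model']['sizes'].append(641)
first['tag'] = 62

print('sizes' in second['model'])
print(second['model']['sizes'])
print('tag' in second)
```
True
[25, 252, 222, 152, 641]
False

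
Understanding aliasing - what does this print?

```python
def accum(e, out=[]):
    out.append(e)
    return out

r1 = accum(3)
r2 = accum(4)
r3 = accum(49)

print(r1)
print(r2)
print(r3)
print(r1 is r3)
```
[3, 4, 49]
[3, 4, 49]
[3, 4, 49]
True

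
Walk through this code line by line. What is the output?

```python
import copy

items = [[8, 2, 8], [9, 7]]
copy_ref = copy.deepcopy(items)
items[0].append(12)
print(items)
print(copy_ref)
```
[[8, 2, 8, 12], [9, 7]]
[[8, 2, 8], [9, 7]]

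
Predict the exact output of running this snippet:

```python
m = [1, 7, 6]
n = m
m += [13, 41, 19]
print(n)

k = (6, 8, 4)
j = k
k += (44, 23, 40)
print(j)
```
[1, 7, 6, 13, 41, 19]
(6, 8, 4)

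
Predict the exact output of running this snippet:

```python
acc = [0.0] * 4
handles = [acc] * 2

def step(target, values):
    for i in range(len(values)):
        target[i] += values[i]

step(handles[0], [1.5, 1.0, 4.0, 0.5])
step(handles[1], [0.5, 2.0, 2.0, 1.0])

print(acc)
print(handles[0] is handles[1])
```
[2.0, 3.0, 6.0, 1.5]
True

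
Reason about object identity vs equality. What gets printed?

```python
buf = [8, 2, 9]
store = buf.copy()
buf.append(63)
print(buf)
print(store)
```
[8, 2, 9, 63]
[8, 2, 9]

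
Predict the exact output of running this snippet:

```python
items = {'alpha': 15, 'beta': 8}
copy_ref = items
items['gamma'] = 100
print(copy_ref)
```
{'alpha': 15, 'beta': 8, 'gamma': 100}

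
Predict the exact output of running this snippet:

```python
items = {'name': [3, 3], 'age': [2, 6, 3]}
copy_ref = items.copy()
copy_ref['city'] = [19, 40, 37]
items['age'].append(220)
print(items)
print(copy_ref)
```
{'name': [3, 3], 'age': [2, 6, 3, 220]}
{'name': [3, 3], 'age': [2, 6, 3, 220], 'city': [19, 40, 37]}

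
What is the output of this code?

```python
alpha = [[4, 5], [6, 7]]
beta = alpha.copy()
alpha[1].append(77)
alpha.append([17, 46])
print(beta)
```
[[4, 5], [6, 7, 77]]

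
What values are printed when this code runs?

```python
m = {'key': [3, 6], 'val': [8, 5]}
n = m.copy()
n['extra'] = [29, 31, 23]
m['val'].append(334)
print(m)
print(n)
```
{'key': [3, 6], 'val': [8, 5, 334]}
{'key': [3, 6], 'val': [8, 5, 334], 'extra': [29, 31, 23]}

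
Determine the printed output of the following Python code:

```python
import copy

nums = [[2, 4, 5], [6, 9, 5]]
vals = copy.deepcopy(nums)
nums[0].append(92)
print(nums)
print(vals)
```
[[2, 4, 5, 92], [6, 9, 5]]
[[2, 4, 5], [6, 9, 5]]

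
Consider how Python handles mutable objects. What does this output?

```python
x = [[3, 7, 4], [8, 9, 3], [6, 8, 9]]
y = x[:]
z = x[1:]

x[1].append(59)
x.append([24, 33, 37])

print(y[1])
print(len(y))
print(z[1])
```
[8, 9, 3, 59]
3
[6, 8, 9]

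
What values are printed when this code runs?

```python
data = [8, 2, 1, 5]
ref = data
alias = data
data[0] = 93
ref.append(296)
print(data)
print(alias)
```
[93, 2, 1, 5, 296]
[93, 2, 1, 5, 296]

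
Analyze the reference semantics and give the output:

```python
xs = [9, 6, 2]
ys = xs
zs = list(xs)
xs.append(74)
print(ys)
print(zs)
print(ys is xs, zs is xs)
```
[9, 6, 2, 74]
[9, 6, 2]
True False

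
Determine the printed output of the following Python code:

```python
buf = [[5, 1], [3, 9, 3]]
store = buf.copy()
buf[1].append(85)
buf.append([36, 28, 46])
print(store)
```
[[5, 1], [3, 9, 3, 85]]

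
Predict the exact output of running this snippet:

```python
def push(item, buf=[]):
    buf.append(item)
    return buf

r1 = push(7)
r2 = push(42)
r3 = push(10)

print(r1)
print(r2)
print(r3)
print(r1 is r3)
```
[7, 42, 10]
[7, 42, 10]
[7, 42, 10]
True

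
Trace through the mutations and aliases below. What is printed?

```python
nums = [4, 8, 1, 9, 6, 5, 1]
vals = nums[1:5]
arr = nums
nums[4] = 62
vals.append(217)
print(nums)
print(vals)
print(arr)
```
[4, 8, 1, 9, 62, 5, 1]
[8, 1, 9, 6, 217]
[4, 8, 1, 9, 62, 5, 1]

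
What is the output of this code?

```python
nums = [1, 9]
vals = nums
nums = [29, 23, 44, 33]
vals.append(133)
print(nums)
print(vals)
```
[29, 23, 44, 33]
[1, 9, 133]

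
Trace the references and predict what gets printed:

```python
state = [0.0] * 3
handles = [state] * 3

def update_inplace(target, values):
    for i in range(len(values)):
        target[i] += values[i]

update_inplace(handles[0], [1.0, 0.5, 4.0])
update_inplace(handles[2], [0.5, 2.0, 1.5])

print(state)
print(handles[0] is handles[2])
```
[1.5, 2.5, 5.5]
True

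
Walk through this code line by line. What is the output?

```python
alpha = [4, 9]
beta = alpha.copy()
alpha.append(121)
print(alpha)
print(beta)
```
[4, 9, 121]
[4, 9]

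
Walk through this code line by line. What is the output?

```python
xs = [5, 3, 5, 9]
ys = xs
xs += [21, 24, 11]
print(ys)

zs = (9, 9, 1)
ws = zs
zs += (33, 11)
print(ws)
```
[5, 3, 5, 9, 21, 24, 11]
(9, 9, 1)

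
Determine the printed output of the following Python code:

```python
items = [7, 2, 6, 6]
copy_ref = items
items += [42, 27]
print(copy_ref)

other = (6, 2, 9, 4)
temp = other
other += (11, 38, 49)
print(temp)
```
[7, 2, 6, 6, 42, 27]
(6, 2, 9, 4)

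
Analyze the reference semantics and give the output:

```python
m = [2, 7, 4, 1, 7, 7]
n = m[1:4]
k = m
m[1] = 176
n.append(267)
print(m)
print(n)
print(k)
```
[2, 176, 4, 1, 7, 7]
[7, 4, 1, 267]
[2, 176, 4, 1, 7, 7]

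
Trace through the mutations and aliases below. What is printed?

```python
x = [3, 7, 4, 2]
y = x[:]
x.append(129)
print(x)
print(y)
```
[3, 7, 4, 2, 129]
[3, 7, 4, 2]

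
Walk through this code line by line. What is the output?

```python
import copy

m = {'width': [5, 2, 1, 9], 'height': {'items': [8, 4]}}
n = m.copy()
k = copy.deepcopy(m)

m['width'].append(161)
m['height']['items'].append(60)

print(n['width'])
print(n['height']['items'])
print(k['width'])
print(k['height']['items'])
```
[5, 2, 1, 9, 161]
[8, 4, 60]
[5, 2, 1, 9]
[8, 4]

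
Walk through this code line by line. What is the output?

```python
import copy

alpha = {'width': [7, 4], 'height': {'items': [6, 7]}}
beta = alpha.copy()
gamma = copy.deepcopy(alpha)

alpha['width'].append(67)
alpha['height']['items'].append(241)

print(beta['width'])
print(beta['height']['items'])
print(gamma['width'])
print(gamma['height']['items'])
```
[7, 4, 67]
[6, 7, 241]
[7, 4]
[6, 7]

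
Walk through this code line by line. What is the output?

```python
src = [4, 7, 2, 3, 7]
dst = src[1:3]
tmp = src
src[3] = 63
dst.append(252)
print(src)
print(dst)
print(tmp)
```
[4, 7, 2, 63, 7]
[7, 2, 252]
[4, 7, 2, 63, 7]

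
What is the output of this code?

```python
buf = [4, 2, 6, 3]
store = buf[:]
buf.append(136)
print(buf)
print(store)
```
[4, 2, 6, 3, 136]
[4, 2, 6, 3]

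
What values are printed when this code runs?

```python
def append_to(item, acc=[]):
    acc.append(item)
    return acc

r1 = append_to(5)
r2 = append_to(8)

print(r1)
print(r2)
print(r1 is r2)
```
[5, 8]
[5, 8]
True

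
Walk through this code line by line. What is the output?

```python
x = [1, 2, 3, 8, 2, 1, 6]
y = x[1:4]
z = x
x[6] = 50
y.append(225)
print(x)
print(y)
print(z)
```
[1, 2, 3, 8, 2, 1, 50]
[2, 3, 8, 225]
[1, 2, 3, 8, 2, 1, 50]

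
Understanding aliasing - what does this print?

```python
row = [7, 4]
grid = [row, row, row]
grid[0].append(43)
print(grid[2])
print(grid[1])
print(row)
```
[7, 4, 43]
[7, 4, 43]
[7, 4, 43]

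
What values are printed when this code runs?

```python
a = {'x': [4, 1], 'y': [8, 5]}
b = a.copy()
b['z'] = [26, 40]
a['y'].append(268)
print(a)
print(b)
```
{'x': [4, 1], 'y': [8, 5, 268]}
{'x': [4, 1], 'y': [8, 5, 268], 'z': [26, 40]}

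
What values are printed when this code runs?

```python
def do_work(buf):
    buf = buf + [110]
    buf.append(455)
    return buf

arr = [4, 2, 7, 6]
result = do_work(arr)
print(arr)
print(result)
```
[4, 2, 7, 6]
[4, 2, 7, 6, 110, 455]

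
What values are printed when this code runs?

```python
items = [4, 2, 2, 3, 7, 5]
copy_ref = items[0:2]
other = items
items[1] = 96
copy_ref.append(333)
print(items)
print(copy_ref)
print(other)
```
[4, 96, 2, 3, 7, 5]
[4, 2, 333]
[4, 96, 2, 3, 7, 5]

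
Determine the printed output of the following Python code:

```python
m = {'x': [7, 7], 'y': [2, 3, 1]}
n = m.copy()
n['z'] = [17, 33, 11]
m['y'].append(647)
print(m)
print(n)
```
{'x': [7, 7], 'y': [2, 3, 1, 647]}
{'x': [7, 7], 'y': [2, 3, 1, 647], 'z': [17, 33, 11]}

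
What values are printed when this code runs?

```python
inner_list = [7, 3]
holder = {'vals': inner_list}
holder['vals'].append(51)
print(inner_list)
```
[7, 3, 51]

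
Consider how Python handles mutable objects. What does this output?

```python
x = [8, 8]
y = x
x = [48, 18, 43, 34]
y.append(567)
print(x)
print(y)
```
[48, 18, 43, 34]
[8, 8, 567]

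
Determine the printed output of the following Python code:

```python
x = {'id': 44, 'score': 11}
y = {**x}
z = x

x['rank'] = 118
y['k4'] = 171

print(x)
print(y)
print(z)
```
{'id': 44, 'score': 11, 'rank': 118}
{'id': 44, 'score': 11, 'k4': 171}
{'id': 44, 'score': 11, 'rank': 118}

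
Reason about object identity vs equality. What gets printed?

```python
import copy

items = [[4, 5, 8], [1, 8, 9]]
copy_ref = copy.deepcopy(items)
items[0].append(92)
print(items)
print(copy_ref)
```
[[4, 5, 8, 92], [1, 8, 9]]
[[4, 5, 8], [1, 8, 9]]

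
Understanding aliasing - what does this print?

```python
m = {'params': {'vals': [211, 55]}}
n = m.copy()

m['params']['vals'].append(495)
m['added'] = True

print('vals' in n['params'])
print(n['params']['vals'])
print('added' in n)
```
True
[211, 55, 495]
False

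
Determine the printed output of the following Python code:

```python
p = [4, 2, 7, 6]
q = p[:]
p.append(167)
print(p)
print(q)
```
[4, 2, 7, 6, 167]
[4, 2, 7, 6]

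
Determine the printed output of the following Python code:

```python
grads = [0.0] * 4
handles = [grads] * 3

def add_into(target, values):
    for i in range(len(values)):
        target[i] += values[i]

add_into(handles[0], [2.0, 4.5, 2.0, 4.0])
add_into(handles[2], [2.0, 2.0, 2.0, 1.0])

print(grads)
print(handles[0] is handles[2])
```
[4.0, 6.5, 4.0, 5.0]
True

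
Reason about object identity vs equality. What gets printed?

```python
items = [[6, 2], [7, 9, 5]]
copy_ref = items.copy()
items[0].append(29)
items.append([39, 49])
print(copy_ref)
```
[[6, 2, 29], [7, 9, 5]]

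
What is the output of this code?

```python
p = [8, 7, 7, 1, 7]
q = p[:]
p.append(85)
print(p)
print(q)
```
[8, 7, 7, 1, 7, 85]
[8, 7, 7, 1, 7]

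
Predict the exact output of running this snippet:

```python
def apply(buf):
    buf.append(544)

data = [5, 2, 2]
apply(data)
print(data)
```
[5, 2, 2, 544]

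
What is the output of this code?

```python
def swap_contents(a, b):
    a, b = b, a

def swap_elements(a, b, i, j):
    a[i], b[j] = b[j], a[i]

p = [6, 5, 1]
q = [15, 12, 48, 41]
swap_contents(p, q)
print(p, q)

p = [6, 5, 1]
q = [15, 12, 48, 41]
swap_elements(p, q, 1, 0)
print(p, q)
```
[6, 5, 1] [15, 12, 48, 41]
[6, 15, 1] [5, 12, 48, 41]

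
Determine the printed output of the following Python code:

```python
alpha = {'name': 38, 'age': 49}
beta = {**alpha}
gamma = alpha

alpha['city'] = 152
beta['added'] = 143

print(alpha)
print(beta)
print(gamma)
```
{'name': 38, 'age': 49, 'city': 152}
{'name': 38, 'age': 49, 'added': 143}
{'name': 38, 'age': 49, 'city': 152}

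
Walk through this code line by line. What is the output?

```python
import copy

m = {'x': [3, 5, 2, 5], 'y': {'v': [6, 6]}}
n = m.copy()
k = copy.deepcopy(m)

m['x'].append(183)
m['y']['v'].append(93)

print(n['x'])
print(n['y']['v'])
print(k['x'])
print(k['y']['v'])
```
[3, 5, 2, 5, 183]
[6, 6, 93]
[3, 5, 2, 5]
[6, 6]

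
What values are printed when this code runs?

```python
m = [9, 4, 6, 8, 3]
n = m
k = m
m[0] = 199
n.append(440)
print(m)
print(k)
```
[199, 4, 6, 8, 3, 440]
[199, 4, 6, 8, 3, 440]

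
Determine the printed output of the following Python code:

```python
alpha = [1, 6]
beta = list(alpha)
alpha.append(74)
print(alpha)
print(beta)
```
[1, 6, 74]
[1, 6]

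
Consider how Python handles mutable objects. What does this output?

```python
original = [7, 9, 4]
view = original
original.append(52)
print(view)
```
[7, 9, 4, 52]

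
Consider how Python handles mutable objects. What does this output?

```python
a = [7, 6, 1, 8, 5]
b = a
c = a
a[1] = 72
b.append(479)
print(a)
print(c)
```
[7, 72, 1, 8, 5, 479]
[7, 72, 1, 8, 5, 479]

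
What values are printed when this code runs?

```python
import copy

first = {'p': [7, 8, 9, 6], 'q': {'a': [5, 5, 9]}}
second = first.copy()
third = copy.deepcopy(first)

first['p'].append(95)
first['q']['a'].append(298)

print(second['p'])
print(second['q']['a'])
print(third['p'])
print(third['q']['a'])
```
[7, 8, 9, 6, 95]
[5, 5, 9, 298]
[7, 8, 9, 6]
[5, 5, 9]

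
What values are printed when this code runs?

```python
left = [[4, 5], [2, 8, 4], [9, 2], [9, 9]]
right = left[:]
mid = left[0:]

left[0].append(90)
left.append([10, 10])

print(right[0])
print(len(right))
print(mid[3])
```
[4, 5, 90]
4
[9, 9]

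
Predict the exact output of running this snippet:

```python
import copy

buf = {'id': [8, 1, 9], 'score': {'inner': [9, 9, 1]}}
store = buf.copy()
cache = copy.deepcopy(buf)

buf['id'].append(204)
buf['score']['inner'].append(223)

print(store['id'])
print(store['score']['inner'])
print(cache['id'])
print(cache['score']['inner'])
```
[8, 1, 9, 204]
[9, 9, 1, 223]
[8, 1, 9]
[9, 9, 1]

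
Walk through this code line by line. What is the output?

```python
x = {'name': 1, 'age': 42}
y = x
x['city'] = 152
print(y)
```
{'name': 1, 'age': 42, 'city': 152}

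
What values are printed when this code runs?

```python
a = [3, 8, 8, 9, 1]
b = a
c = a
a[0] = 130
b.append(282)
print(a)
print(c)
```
[130, 8, 8, 9, 1, 282]
[130, 8, 8, 9, 1, 282]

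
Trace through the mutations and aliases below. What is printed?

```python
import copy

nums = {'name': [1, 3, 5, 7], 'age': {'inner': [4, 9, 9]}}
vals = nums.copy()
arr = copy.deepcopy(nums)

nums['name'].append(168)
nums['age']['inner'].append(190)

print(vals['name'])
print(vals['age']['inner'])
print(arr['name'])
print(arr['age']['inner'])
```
[1, 3, 5, 7, 168]
[4, 9, 9, 190]
[1, 3, 5, 7]
[4, 9, 9]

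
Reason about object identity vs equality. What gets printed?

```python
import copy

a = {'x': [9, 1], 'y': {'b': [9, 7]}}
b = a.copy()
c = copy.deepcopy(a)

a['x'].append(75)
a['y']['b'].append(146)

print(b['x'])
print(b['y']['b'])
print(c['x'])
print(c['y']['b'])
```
[9, 1, 75]
[9, 7, 146]
[9, 1]
[9, 7]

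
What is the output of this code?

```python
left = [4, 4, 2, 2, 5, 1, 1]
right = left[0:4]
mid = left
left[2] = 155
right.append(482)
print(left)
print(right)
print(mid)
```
[4, 4, 155, 2, 5, 1, 1]
[4, 4, 2, 2, 482]
[4, 4, 155, 2, 5, 1, 1]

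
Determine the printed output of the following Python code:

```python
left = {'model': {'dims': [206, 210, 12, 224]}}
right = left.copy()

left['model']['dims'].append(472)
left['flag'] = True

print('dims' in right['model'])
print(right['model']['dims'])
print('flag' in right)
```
True
[206, 210, 12, 224, 472]
False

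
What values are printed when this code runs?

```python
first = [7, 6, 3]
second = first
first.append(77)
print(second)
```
[7, 6, 3, 77]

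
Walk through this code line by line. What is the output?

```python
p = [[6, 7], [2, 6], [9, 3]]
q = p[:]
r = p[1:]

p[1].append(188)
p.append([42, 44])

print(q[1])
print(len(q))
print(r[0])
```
[2, 6, 188]
3
[2, 6, 188]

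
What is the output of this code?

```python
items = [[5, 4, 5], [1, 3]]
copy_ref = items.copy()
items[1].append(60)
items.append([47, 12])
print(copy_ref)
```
[[5, 4, 5], [1, 3, 60]]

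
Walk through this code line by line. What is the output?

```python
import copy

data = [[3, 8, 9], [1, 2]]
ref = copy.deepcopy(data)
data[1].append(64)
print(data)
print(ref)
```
[[3, 8, 9], [1, 2, 64]]
[[3, 8, 9], [1, 2]]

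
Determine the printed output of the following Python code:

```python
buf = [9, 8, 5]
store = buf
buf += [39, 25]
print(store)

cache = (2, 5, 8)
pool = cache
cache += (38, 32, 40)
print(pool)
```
[9, 8, 5, 39, 25]
(2, 5, 8)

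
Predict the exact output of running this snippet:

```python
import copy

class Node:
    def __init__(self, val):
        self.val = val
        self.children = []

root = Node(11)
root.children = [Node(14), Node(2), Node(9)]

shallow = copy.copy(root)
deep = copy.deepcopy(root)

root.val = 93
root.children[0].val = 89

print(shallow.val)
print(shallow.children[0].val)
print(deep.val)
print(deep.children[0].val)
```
11
89
11
14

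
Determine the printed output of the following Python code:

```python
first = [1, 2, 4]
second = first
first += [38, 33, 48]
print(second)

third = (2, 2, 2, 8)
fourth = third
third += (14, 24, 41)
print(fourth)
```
[1, 2, 4, 38, 33, 48]
(2, 2, 2, 8)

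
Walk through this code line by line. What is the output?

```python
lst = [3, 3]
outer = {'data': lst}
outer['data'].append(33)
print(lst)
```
[3, 3, 33]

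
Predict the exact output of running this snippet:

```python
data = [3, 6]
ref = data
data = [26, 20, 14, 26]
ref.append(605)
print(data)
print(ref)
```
[26, 20, 14, 26]
[3, 6, 605]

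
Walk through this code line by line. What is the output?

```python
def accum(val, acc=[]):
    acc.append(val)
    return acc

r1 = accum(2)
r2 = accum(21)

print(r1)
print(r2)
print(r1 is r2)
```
[2, 21]
[2, 21]
True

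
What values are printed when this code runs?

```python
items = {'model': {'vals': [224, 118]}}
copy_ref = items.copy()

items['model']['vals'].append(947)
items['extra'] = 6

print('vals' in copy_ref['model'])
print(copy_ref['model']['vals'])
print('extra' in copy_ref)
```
True
[224, 118, 947]
False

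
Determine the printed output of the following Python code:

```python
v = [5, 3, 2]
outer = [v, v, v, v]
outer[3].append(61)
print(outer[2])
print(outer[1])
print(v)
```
[5, 3, 2, 61]
[5, 3, 2, 61]
[5, 3, 2, 61]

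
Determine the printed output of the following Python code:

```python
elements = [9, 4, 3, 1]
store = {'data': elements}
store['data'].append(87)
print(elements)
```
[9, 4, 3, 1, 87]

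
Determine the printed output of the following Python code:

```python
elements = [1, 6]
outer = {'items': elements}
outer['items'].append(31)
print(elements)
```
[1, 6, 31]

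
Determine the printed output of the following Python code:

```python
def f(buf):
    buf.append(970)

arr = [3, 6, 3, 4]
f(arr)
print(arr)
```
[3, 6, 3, 4, 970]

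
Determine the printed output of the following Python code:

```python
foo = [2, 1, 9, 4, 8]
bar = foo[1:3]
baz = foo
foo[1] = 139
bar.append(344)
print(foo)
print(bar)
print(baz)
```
[2, 139, 9, 4, 8]
[1, 9, 344]
[2, 139, 9, 4, 8]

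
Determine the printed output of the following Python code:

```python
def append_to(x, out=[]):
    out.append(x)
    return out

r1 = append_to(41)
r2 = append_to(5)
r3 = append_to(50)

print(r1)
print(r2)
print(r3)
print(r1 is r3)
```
[41, 5, 50]
[41, 5, 50]
[41, 5, 50]
True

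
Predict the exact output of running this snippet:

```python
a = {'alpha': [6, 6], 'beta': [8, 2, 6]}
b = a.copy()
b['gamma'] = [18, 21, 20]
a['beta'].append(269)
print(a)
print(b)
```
{'alpha': [6, 6], 'beta': [8, 2, 6, 269]}
{'alpha': [6, 6], 'beta': [8, 2, 6, 269], 'gamma': [18, 21, 20]}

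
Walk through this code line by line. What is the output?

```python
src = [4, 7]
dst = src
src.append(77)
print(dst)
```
[4, 7, 77]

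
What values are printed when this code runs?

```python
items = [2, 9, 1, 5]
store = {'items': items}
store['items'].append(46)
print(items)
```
[2, 9, 1, 5, 46]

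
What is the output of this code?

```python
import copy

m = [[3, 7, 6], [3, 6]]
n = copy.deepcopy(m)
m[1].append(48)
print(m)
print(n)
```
[[3, 7, 6], [3, 6, 48]]
[[3, 7, 6], [3, 6]]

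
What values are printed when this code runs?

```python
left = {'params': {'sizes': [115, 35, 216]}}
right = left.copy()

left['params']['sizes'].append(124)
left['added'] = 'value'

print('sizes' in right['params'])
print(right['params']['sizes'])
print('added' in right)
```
True
[115, 35, 216, 124]
False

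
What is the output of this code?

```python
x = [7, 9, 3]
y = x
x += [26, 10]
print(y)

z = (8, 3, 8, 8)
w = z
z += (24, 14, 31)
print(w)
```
[7, 9, 3, 26, 10]
(8, 3, 8, 8)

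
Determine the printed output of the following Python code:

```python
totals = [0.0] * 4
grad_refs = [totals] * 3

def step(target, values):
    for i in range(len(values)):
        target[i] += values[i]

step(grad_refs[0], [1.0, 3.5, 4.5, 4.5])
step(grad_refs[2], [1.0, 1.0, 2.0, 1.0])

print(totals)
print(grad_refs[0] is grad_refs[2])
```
[2.0, 4.5, 6.5, 5.5]
True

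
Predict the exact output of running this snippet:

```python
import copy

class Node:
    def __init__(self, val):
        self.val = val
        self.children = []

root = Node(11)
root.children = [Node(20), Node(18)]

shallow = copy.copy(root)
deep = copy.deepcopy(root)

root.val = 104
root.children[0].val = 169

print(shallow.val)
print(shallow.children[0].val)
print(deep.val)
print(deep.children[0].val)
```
11
169
11
20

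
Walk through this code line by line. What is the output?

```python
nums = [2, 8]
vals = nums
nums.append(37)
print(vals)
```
[2, 8, 37]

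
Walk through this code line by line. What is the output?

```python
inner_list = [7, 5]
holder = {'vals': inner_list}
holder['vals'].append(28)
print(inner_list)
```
[7, 5, 28]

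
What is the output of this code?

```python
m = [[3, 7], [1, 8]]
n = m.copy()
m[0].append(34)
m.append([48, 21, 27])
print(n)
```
[[3, 7, 34], [1, 8]]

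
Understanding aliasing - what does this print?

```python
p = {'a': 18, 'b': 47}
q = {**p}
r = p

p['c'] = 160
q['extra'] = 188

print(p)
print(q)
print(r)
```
{'a': 18, 'b': 47, 'c': 160}
{'a': 18, 'b': 47, 'extra': 188}
{'a': 18, 'b': 47, 'c': 160}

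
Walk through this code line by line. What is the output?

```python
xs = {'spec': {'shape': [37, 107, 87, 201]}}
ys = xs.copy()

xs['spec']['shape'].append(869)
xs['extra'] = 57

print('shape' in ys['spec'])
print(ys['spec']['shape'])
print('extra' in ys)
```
True
[37, 107, 87, 201, 869]
False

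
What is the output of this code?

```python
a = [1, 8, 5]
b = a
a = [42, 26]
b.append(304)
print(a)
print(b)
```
[42, 26]
[1, 8, 5, 304]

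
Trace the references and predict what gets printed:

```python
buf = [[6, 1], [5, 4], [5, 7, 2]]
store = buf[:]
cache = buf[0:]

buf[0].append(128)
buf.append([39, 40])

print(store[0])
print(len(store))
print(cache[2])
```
[6, 1, 128]
3
[5, 7, 2]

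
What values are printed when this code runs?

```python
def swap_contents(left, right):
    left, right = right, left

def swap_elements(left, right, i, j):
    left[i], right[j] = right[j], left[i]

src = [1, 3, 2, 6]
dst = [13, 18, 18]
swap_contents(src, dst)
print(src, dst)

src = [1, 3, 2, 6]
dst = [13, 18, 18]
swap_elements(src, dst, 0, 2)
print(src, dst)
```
[1, 3, 2, 6] [13, 18, 18]
[18, 3, 2, 6] [13, 18, 1]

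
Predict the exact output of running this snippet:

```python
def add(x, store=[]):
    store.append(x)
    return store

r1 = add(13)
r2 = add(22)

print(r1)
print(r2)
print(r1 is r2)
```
[13, 22]
[13, 22]
True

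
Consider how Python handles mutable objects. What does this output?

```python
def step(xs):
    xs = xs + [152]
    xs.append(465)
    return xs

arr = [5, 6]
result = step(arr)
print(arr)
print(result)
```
[5, 6]
[5, 6, 152, 465]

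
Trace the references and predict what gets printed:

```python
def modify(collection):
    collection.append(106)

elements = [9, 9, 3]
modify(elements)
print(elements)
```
[9, 9, 3, 106]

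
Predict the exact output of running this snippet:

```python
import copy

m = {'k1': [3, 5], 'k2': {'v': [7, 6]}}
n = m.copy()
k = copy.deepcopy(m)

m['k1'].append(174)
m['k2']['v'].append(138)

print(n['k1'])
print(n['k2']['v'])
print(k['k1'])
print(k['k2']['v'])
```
[3, 5, 174]
[7, 6, 138]
[3, 5]
[7, 6]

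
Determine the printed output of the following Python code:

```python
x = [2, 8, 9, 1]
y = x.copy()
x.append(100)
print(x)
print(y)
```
[2, 8, 9, 1, 100]
[2, 8, 9, 1]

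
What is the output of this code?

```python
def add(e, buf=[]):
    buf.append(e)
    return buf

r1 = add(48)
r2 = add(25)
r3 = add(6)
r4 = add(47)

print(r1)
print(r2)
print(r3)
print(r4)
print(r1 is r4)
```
[48, 25, 6, 47]
[48, 25, 6, 47]
[48, 25, 6, 47]
[48, 25, 6, 47]
True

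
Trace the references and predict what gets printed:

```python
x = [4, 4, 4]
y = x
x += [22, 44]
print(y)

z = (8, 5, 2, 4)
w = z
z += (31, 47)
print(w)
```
[4, 4, 4, 22, 44]
(8, 5, 2, 4)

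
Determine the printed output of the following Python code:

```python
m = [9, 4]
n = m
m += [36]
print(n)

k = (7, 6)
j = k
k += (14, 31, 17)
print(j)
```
[9, 4, 36]
(7, 6)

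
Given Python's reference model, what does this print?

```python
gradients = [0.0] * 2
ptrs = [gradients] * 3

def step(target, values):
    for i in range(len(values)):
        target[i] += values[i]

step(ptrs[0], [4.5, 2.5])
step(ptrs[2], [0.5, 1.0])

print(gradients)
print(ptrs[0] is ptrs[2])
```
[5.0, 3.5]
True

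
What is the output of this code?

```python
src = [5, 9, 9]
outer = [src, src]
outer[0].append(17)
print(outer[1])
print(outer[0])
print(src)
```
[5, 9, 9, 17]
[5, 9, 9, 17]
[5, 9, 9, 17]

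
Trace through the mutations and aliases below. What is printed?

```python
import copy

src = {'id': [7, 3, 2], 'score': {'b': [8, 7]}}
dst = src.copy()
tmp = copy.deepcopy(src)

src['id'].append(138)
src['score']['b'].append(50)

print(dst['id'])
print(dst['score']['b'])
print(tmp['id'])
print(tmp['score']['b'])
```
[7, 3, 2, 138]
[8, 7, 50]
[7, 3, 2]
[8, 7]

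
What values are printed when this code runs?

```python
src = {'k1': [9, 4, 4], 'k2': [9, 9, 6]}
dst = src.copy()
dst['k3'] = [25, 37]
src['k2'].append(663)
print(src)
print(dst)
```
{'k1': [9, 4, 4], 'k2': [9, 9, 6, 663]}
{'k1': [9, 4, 4], 'k2': [9, 9, 6, 663], 'k3': [25, 37]}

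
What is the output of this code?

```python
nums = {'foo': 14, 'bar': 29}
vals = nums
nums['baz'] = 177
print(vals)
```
{'foo': 14, 'bar': 29, 'baz': 177}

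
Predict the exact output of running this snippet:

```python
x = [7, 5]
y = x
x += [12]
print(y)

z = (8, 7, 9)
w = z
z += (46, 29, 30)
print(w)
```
[7, 5, 12]
(8, 7, 9)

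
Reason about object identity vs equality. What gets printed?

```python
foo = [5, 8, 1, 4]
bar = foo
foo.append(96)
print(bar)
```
[5, 8, 1, 4, 96]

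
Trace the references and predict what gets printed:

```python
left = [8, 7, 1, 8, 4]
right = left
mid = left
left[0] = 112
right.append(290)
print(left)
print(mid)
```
[112, 7, 1, 8, 4, 290]
[112, 7, 1, 8, 4, 290]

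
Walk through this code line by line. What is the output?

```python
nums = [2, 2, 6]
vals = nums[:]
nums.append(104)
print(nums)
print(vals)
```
[2, 2, 6, 104]
[2, 2, 6]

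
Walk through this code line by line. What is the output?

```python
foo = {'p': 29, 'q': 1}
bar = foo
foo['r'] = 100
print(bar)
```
{'p': 29, 'q': 1, 'r': 100}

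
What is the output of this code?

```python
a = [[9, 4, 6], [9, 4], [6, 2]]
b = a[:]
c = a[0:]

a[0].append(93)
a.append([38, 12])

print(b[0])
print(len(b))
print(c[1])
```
[9, 4, 6, 93]
3
[9, 4]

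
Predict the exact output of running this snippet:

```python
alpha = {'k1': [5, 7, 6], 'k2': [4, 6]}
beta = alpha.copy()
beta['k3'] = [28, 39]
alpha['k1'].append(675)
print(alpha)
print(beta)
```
{'k1': [5, 7, 6, 675], 'k2': [4, 6]}
{'k1': [5, 7, 6, 675], 'k2': [4, 6], 'k3': [28, 39]}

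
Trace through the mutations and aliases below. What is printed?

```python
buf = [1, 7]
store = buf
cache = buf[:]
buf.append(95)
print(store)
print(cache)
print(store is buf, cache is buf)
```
[1, 7, 95]
[1, 7]
True False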